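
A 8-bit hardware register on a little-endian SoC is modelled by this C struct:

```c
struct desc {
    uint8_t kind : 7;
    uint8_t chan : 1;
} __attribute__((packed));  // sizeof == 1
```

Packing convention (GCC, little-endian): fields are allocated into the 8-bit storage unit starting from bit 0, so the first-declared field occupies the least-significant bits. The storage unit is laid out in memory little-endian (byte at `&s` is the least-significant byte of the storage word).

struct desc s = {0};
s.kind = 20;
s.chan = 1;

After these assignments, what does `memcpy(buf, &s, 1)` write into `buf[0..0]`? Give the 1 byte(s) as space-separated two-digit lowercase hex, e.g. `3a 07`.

[0+:7] kind=20 & 0x7f = 0x14; word=0x14
[7+:1] chan=1 & 0x1 = 0x1; word=0x94
word = 0x94 → little-endian bytes:
  [0]=0x94

94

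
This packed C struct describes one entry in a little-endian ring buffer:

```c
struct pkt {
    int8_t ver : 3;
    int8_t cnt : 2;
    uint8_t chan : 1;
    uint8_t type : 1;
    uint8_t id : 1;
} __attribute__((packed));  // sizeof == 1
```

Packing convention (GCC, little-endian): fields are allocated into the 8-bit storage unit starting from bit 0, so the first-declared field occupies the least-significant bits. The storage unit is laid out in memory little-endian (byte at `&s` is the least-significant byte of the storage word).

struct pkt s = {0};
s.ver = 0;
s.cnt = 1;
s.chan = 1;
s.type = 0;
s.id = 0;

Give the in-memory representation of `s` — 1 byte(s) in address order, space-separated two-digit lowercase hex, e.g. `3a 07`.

[0+:3] ver=0 & 0x7 = 0x0; word=0x00
[3+:2] cnt=1 & 0x3 = 0x1; word=0x08
[5+:1] chan=1 & 0x1 = 0x1; word=0x28
[6+:1] type=0 & 0x1 = 0x0; word=0x28
[7+:1] id=0 & 0x1 = 0x0; word=0x28
word = 0x28 → little-endian bytes:
  [0]=0x28

28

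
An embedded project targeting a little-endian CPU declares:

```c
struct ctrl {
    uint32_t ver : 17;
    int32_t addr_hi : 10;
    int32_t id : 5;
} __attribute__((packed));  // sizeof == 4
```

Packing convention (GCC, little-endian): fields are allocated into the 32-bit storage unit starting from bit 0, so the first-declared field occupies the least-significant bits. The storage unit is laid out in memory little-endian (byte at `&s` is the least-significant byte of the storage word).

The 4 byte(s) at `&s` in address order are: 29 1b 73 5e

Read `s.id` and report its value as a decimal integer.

11

[0]=0x29 [1]=0x1b [2]=0x73 [3]=0x5e (little-endian) → word 0x5e731b29
ver:17 @ bit 0 → (0x5e731b29>>0)&0x1ffff = 0x11b29
addr_hi:10 @ bit 17 → (0x5e731b29>>17)&0x3ff = 0x339
id:5 @ bit 27 → (0x5e731b29>>27)&0x1f = 0xb  ←
id signed 5b, MSB=0: value = 11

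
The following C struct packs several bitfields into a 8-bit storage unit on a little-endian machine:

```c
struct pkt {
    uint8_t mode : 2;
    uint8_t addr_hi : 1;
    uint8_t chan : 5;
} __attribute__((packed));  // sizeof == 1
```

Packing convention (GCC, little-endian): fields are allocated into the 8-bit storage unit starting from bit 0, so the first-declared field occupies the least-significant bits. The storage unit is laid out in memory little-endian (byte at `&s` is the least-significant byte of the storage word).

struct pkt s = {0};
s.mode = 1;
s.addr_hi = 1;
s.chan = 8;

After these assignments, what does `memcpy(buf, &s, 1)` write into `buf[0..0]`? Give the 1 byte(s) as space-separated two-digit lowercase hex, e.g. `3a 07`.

45

mode (2b) val=1 bits=0x1 at bit 0: 0x01
addr_hi (1b) val=1 bits=0x1 at bit 2: 0x05
chan (5b) val=8 bits=0x8 at bit 3: 0x45
word = 0x45 → little-endian bytes:
  [0]=0x45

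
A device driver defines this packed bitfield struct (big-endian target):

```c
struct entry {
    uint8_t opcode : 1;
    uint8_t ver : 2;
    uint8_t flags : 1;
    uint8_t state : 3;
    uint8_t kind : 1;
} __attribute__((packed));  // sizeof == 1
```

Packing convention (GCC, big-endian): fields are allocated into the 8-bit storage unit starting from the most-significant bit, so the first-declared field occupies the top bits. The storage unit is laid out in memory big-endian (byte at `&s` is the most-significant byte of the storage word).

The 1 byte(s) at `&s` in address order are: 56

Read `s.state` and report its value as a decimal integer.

[0]=0x56 (big-endian) → word 0x56
opcode [7+:1] = (word>>7) & 0x1 = 0
ver [5+:2] = (word>>5) & 0x3 = 2
flags [4+:1] = (word>>4) & 0x1 = 1
state [1+:3] = (word>>1) & 0x7 = 3  ←
kind [0+:1] = (word>>0) & 0x1 = 0

3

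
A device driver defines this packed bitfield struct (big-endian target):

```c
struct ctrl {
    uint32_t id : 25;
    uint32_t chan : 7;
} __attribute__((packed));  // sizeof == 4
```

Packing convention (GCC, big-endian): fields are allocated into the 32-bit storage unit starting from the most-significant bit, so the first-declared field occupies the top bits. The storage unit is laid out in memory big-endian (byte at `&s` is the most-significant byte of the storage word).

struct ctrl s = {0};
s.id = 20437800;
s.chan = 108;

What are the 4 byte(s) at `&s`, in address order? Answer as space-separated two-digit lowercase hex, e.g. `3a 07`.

9b ed 94 6c

id:25 = 20437800 → 0x137db28 << 7 → word 0x9bed9400
chan:7 = 108 → 0x6c << 0 → word 0x9bed946c
word = 0x9bed946c → big-endian bytes:
  [0]=0x9b  [1]=0xed  [2]=0x94  [3]=0x6c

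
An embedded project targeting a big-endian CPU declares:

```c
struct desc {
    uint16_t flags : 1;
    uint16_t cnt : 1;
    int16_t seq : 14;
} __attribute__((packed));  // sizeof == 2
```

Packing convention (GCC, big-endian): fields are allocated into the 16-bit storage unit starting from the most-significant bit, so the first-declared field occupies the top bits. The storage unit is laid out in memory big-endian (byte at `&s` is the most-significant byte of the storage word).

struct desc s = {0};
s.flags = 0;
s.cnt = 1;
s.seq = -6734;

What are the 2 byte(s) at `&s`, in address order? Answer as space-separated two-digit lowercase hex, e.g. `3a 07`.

65 b2

flags (1b) val=0 bits=0x0 at bit 15: 0x0000
cnt (1b) val=1 bits=0x1 at bit 14: 0x4000
seq (14b) val=-6734 bits=0x25b2 at bit 0: 0x65b2
word = 0x65b2 → big-endian bytes:
  [0]=0x65  [1]=0xb2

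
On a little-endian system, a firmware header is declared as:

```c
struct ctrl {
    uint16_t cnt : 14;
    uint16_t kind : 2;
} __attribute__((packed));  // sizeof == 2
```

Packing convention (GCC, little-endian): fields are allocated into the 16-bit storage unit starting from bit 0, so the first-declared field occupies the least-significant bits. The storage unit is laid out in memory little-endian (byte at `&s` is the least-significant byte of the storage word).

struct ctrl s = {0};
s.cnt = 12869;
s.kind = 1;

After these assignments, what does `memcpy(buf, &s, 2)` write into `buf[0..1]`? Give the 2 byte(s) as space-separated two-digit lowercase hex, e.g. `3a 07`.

cnt (14b) val=12869 bits=0x3245 at bit 0: 0x3245
kind (2b) val=1 bits=0x1 at bit 14: 0x7245
word = 0x7245 → little-endian bytes:
  [0]=0x45  [1]=0x72

45 72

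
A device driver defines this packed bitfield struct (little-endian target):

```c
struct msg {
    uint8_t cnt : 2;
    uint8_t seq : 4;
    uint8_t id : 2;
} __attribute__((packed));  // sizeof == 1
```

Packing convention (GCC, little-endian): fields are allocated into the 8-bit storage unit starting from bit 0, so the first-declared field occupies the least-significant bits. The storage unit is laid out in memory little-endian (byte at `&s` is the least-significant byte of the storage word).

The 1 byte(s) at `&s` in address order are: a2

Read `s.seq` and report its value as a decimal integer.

8

[0]=0xa2 (little-endian) → word 0xa2
cnt [0+:2] = (word>>0) & 0x3 = 2
seq [2+:4] = (word>>2) & 0xf = 8  ←
id [6+:2] = (word>>6) & 0x3 = 2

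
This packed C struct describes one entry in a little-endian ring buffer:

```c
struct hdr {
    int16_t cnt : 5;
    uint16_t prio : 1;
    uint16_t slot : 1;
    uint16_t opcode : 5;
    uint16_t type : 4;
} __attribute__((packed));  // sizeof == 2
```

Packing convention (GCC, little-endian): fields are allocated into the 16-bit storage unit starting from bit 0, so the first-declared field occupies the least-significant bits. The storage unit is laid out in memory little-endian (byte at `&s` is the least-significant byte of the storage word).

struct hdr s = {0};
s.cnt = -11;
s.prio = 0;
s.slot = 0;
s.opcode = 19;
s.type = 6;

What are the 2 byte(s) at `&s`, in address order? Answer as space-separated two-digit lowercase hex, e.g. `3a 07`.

[0+:5] cnt=-11 & 0x1f = 0x15; word=0x0015
[5+:1] prio=0 & 0x1 = 0x0; word=0x0015
[6+:1] slot=0 & 0x1 = 0x0; word=0x0015
[7+:5] opcode=19 & 0x1f = 0x13; word=0x0995
[12+:4] type=6 & 0xf = 0x6; word=0x6995
word = 0x6995 → little-endian bytes:
  [0]=0x95  [1]=0x69

95 69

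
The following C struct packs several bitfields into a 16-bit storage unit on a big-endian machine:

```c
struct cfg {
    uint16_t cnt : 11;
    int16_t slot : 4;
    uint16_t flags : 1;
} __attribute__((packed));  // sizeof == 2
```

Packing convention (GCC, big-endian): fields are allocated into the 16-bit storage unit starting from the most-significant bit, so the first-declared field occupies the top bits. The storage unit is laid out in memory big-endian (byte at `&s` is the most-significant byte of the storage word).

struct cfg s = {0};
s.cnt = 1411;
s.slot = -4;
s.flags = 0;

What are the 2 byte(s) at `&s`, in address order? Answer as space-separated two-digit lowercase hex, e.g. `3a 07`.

cnt:11 = 1411 → 0x583 << 5 → word 0xb060
slot:4 = -4 → 0xc << 1 → word 0xb078
flags:1 = 0 → 0x0 << 0 → word 0xb078
word = 0xb078 → big-endian bytes:
  [0]=0xb0  [1]=0x78

b0 78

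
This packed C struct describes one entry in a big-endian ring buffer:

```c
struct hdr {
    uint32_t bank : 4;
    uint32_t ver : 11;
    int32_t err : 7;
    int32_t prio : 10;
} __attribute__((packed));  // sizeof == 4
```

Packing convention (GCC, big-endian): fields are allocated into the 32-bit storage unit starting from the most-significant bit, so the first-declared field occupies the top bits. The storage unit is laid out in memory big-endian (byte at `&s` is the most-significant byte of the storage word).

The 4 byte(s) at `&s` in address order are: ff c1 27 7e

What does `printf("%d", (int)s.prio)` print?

[0]=0xff [1]=0xc1 [2]=0x27 [3]=0x7e (big-endian) → word 0xffc1277e
bank:4 @ bit 28 → (0xffc1277e>>28)&0xf = 0xf
ver:11 @ bit 17 → (0xffc1277e>>17)&0x7ff = 0x7e0
err:7 @ bit 10 → (0xffc1277e>>10)&0x7f = 0x49
prio:10 @ bit 0 → (0xffc1277e>>0)&0x3ff = 0x37e  ←
prio signed 10b, MSB=1: 894 - 1024 = -130

-130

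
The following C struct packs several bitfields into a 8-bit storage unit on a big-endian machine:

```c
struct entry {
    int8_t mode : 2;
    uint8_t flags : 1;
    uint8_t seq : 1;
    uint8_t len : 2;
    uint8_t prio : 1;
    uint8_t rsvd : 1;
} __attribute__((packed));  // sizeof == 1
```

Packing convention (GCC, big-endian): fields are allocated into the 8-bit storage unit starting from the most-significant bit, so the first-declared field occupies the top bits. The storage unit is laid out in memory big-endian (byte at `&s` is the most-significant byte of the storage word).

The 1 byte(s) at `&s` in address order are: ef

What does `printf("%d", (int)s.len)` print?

[0]=0xef (big-endian) → word 0xef
mode:2 @ bit 6 → (0xef>>6)&0x3 = 0x3
flags:1 @ bit 5 → (0xef>>5)&0x1 = 0x1
seq:1 @ bit 4 → (0xef>>4)&0x1 = 0x0
len:2 @ bit 2 → (0xef>>2)&0x3 = 0x3  ←
prio:1 @ bit 1 → (0xef>>1)&0x1 = 0x1
rsvd:1 @ bit 0 → (0xef>>0)&0x1 = 0x1

3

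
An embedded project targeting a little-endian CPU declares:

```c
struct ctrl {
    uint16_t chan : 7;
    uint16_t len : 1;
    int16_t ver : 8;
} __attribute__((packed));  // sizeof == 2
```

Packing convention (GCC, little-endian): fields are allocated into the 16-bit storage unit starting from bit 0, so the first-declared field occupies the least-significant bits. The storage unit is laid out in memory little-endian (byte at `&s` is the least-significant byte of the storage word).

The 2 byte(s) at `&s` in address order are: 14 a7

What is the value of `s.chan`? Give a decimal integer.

20

[0]=0x14 [1]=0xa7 (little-endian) → word 0xa714
chan:7 @ bit 0 → (0xa714>>0)&0x7f = 0x14  ←
len:1 @ bit 7 → (0xa714>>7)&0x1 = 0x0
ver:8 @ bit 8 → (0xa714>>8)&0xff = 0xa7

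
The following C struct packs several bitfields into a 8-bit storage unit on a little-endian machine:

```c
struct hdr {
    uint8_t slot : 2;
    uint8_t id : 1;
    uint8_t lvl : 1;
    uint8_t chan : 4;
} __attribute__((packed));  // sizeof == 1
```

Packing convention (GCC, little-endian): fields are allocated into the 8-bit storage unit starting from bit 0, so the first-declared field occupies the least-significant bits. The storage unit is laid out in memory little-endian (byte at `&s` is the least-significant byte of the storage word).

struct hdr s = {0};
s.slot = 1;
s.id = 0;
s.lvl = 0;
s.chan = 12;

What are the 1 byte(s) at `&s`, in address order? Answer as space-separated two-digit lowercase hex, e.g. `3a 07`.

slot:2 = 1 → 0x1 << 0 → word 0x01
id:1 = 0 → 0x0 << 2 → word 0x01
lvl:1 = 0 → 0x0 << 3 → word 0x01
chan:4 = 12 → 0xc << 4 → word 0xc1
word = 0xc1 → little-endian bytes:
  [0]=0xc1

c1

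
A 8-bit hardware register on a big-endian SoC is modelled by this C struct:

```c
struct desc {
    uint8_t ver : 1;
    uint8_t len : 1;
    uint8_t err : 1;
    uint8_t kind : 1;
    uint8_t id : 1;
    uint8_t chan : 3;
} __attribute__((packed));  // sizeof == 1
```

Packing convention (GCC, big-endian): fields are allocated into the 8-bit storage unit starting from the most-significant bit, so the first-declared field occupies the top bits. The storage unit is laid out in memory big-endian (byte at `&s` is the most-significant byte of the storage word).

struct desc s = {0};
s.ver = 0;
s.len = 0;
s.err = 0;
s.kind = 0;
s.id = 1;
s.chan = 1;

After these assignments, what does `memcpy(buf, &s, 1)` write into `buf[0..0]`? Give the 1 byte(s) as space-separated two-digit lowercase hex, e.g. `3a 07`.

09

[7+:1] ver=0 & 0x1 = 0x0; word=0x00
[6+:1] len=0 & 0x1 = 0x0; word=0x00
[5+:1] err=0 & 0x1 = 0x0; word=0x00
[4+:1] kind=0 & 0x1 = 0x0; word=0x00
[3+:1] id=1 & 0x1 = 0x1; word=0x08
[0+:3] chan=1 & 0x7 = 0x1; word=0x09
word = 0x09 → big-endian bytes:
  [0]=0x09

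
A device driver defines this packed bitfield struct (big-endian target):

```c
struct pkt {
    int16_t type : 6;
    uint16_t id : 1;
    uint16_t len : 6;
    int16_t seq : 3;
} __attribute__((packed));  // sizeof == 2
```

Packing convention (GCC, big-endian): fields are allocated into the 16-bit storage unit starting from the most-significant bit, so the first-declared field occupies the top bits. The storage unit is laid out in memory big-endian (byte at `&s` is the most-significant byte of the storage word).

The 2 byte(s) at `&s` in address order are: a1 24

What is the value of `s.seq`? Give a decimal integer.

-4

[0]=0xa1 [1]=0x24 (big-endian) → word 0xa124
type:6 @ bit 10 → (0xa124>>10)&0x3f = 0x28
id:1 @ bit 9 → (0xa124>>9)&0x1 = 0x0
len:6 @ bit 3 → (0xa124>>3)&0x3f = 0x24
seq:3 @ bit 0 → (0xa124>>0)&0x7 = 0x4  ←
seq signed 3b, MSB=1: 4 - 8 = -4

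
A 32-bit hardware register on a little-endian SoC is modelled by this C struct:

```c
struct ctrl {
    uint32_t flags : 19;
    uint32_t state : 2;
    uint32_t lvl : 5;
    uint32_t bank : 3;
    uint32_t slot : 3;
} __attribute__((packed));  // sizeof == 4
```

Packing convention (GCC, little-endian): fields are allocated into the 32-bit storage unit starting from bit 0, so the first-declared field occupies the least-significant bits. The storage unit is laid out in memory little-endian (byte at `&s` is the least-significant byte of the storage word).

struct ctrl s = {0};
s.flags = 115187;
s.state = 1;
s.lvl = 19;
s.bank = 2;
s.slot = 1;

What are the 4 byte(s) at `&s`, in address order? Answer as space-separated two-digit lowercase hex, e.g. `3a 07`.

[0+:19] flags=115187 & 0x7ffff = 0x1c1f3; word=0x0001c1f3
[19+:2] state=1 & 0x3 = 0x1; word=0x0009c1f3
[21+:5] lvl=19 & 0x1f = 0x13; word=0x0269c1f3
[26+:3] bank=2 & 0x7 = 0x2; word=0x0a69c1f3
[29+:3] slot=1 & 0x7 = 0x1; word=0x2a69c1f3
word = 0x2a69c1f3 → little-endian bytes:
  [0]=0xf3  [1]=0xc1  [2]=0x69  [3]=0x2a

f3 c1 69 2a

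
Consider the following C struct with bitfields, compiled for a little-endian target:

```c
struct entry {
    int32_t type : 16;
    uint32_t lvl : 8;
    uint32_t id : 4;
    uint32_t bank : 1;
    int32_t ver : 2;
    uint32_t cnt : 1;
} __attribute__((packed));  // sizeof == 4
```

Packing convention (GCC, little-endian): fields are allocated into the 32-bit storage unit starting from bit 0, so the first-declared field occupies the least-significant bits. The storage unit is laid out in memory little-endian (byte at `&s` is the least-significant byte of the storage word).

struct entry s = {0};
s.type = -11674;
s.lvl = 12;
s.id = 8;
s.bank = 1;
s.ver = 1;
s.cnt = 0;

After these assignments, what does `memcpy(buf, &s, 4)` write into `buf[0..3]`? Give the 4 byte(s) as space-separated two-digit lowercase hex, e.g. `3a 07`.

66 d2 0c 38

type:16 = -11674 → 0xd266 << 0 → word 0x0000d266
lvl:8 = 12 → 0xc << 16 → word 0x000cd266
id:4 = 8 → 0x8 << 24 → word 0x080cd266
bank:1 = 1 → 0x1 << 28 → word 0x180cd266
ver:2 = 1 → 0x1 << 29 → word 0x380cd266
cnt:1 = 0 → 0x0 << 31 → word 0x380cd266
word = 0x380cd266 → little-endian bytes:
  [0]=0x66  [1]=0xd2  [2]=0x0c  [3]=0x38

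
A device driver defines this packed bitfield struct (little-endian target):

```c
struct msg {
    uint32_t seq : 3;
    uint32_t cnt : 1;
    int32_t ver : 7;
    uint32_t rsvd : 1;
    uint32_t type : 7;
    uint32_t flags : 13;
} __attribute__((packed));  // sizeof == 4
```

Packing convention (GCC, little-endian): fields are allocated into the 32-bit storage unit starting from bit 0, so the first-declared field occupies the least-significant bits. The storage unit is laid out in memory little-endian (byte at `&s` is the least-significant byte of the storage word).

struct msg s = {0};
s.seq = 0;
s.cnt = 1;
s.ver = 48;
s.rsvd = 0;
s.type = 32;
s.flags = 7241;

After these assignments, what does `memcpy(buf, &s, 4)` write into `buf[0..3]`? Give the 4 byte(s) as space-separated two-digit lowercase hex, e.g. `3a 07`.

[0+:3] seq=0 & 0x7 = 0x0; word=0x00000000
[3+:1] cnt=1 & 0x1 = 0x1; word=0x00000008
[4+:7] ver=48 & 0x7f = 0x30; word=0x00000308
[11+:1] rsvd=0 & 0x1 = 0x0; word=0x00000308
[12+:7] type=32 & 0x7f = 0x20; word=0x00020308
[19+:13] flags=7241 & 0x1fff = 0x1c49; word=0xe24a0308
word = 0xe24a0308 → little-endian bytes:
  [0]=0x08  [1]=0x03  [2]=0x4a  [3]=0xe2

08 03 4a e2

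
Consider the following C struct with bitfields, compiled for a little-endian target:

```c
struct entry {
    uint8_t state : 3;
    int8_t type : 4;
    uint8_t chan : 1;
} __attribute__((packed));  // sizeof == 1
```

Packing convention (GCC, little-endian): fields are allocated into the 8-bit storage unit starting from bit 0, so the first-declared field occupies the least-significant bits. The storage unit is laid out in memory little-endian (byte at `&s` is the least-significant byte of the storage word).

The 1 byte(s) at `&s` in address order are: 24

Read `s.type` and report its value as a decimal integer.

4

[0]=0x24 (little-endian) → word 0x24
state [0+:3] = (word>>0) & 0x7 = 4
type [3+:4] = (word>>3) & 0xf = 4  ←
chan [7+:1] = (word>>7) & 0x1 = 0
type signed 4b, MSB=0: value = 4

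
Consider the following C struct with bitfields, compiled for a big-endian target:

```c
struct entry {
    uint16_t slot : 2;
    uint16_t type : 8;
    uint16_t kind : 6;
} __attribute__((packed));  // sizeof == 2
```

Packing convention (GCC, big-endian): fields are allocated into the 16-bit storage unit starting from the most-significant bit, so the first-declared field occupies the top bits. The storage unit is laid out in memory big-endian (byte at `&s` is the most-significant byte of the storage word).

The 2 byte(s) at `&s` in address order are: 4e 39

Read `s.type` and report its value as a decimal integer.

[0]=0x4e [1]=0x39 (big-endian) → word 0x4e39
slot [14+:2] = (word>>14) & 0x3 = 1
type [6+:8] = (word>>6) & 0xff = 56  ←
kind [0+:6] = (word>>0) & 0x3f = 57

56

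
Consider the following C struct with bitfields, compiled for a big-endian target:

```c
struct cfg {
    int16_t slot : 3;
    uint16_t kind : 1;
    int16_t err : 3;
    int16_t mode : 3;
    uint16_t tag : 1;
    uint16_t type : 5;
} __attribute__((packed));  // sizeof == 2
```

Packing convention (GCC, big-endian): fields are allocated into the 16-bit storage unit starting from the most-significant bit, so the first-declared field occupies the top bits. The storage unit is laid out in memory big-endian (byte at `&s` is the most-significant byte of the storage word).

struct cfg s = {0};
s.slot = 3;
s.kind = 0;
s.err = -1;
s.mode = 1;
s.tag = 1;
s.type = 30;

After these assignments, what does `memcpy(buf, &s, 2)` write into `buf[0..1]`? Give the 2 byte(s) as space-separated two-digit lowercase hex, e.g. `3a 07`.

[13+:3] slot=3 & 0x7 = 0x3; word=0x6000
[12+:1] kind=0 & 0x1 = 0x0; word=0x6000
[9+:3] err=-1 & 0x7 = 0x7; word=0x6e00
[6+:3] mode=1 & 0x7 = 0x1; word=0x6e40
[5+:1] tag=1 & 0x1 = 0x1; word=0x6e60
[0+:5] type=30 & 0x1f = 0x1e; word=0x6e7e
word = 0x6e7e → big-endian bytes:
  [0]=0x6e  [1]=0x7e

6e 7e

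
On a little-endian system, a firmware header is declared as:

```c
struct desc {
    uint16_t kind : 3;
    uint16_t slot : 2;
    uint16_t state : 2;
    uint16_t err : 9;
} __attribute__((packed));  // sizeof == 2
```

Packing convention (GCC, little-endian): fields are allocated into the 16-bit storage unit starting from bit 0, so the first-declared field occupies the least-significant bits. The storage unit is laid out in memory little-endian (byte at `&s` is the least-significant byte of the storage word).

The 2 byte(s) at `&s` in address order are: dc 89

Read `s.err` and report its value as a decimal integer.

275

[0]=0xdc [1]=0x89 (little-endian) → word 0x89dc
kind [0+:3] = (word>>0) & 0x7 = 4
slot [3+:2] = (word>>3) & 0x3 = 3
state [5+:2] = (word>>5) & 0x3 = 2
err [7+:9] = (word>>7) & 0x1ff = 275  ←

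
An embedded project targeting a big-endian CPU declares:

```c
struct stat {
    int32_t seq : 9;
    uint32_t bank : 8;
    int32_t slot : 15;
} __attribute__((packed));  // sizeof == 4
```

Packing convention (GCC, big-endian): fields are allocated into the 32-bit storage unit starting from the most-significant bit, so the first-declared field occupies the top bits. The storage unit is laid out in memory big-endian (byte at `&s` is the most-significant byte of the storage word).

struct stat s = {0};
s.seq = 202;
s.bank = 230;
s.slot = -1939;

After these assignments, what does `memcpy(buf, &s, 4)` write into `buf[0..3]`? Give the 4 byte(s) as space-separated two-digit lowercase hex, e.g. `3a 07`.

seq:9 = 202 → 0xca << 23 → word 0x65000000
bank:8 = 230 → 0xe6 << 15 → word 0x65730000
slot:15 = -1939 → 0x786d << 0 → word 0x6573786d
word = 0x6573786d → big-endian bytes:
  [0]=0x65  [1]=0x73  [2]=0x78  [3]=0x6d

65 73 78 6d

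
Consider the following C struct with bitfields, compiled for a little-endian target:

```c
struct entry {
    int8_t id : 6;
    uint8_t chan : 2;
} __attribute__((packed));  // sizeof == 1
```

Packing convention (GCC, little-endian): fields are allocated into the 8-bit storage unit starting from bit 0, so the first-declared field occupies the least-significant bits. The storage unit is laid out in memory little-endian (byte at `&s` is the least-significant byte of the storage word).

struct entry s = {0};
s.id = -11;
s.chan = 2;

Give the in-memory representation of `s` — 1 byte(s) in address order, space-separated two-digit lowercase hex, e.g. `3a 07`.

id (6b) val=-11 bits=0x35 at bit 0: 0x35
chan (2b) val=2 bits=0x2 at bit 6: 0xb5
word = 0xb5 → little-endian bytes:
  [0]=0xb5

b5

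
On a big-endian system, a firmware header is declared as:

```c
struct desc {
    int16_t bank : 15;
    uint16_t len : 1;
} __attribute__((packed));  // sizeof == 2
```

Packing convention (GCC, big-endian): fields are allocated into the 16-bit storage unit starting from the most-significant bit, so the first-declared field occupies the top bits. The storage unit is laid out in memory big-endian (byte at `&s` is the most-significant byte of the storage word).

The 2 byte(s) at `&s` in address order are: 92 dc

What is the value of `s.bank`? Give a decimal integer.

[0]=0x92 [1]=0xdc (big-endian) → word 0x92dc
bank [1+:15] = (word>>1) & 0x7fff = 18798  ←
len [0+:1] = (word>>0) & 0x1 = 0
bank signed 15b, MSB=1: 18798 - 32768 = -13970

-13970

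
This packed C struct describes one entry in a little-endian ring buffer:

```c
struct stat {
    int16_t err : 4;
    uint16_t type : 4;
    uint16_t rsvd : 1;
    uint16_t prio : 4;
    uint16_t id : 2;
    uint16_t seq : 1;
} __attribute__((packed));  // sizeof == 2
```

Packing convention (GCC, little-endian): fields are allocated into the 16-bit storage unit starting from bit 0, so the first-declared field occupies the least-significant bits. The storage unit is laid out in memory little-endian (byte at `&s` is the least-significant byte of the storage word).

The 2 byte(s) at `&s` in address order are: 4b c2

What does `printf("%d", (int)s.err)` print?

-5

[0]=0x4b [1]=0xc2 (little-endian) → word 0xc24b
err [0+:4] = (word>>0) & 0xf = 11  ←
type [4+:4] = (word>>4) & 0xf = 4
rsvd [8+:1] = (word>>8) & 0x1 = 0
prio [9+:4] = (word>>9) & 0xf = 1
id [13+:2] = (word>>13) & 0x3 = 2
seq [15+:1] = (word>>15) & 0x1 = 1
err signed 4b, MSB=1: 11 - 16 = -5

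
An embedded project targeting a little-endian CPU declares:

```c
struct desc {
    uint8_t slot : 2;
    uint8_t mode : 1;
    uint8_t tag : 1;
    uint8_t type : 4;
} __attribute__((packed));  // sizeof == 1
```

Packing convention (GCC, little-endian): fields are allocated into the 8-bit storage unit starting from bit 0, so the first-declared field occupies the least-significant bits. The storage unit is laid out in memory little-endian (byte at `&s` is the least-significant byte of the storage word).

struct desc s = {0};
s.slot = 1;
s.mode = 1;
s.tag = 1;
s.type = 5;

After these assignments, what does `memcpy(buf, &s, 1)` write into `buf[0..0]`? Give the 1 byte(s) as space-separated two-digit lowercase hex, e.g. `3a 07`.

slot:2 = 1 → 0x1 << 0 → word 0x01
mode:1 = 1 → 0x1 << 2 → word 0x05
tag:1 = 1 → 0x1 << 3 → word 0x0d
type:4 = 5 → 0x5 << 4 → word 0x5d
word = 0x5d → little-endian bytes:
  [0]=0x5d

5d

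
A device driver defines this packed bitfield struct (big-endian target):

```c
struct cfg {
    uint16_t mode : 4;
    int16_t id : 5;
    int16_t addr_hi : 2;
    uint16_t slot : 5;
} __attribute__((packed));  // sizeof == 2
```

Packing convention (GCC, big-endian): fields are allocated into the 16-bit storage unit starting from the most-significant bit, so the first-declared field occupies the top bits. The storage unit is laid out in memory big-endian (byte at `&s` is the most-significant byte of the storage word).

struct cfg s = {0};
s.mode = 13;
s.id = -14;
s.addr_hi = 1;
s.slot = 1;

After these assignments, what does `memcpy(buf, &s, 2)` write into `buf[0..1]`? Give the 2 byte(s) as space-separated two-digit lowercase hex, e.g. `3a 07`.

mode (4b) val=13 bits=0xd at bit 12: 0xd000
id (5b) val=-14 bits=0x12 at bit 7: 0xd900
addr_hi (2b) val=1 bits=0x1 at bit 5: 0xd920
slot (5b) val=1 bits=0x1 at bit 0: 0xd921
word = 0xd921 → big-endian bytes:
  [0]=0xd9  [1]=0x21

d9 21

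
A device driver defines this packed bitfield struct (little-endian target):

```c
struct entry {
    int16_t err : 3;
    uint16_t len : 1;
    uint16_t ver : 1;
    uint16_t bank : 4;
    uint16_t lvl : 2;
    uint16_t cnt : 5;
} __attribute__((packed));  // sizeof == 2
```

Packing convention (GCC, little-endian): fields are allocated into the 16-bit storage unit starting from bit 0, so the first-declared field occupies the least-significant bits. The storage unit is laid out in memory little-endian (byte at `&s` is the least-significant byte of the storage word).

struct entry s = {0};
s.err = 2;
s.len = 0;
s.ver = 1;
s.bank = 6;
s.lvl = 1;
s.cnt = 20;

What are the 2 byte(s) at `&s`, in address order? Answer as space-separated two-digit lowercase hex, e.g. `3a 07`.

d2 a2

err (3b) val=2 bits=0x2 at bit 0: 0x0002
len (1b) val=0 bits=0x0 at bit 3: 0x0002
ver (1b) val=1 bits=0x1 at bit 4: 0x0012
bank (4b) val=6 bits=0x6 at bit 5: 0x00d2
lvl (2b) val=1 bits=0x1 at bit 9: 0x02d2
cnt (5b) val=20 bits=0x14 at bit 11: 0xa2d2
word = 0xa2d2 → little-endian bytes:
  [0]=0xd2  [1]=0xa2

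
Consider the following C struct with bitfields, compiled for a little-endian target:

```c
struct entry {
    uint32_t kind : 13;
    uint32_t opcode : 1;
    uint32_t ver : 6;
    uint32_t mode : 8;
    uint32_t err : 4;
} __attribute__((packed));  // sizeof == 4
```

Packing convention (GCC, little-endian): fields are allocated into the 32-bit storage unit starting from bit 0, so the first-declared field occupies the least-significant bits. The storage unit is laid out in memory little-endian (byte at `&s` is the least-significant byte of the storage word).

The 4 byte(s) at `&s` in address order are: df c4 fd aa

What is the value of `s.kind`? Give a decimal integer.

[0]=0xdf [1]=0xc4 [2]=0xfd [3]=0xaa (little-endian) → word 0xaafdc4df
kind:13 @ bit 0 → (0xaafdc4df>>0)&0x1fff = 0x4df  ←
opcode:1 @ bit 13 → (0xaafdc4df>>13)&0x1 = 0x0
ver:6 @ bit 14 → (0xaafdc4df>>14)&0x3f = 0x37
mode:8 @ bit 20 → (0xaafdc4df>>20)&0xff = 0xaf
err:4 @ bit 28 → (0xaafdc4df>>28)&0xf = 0xa

1247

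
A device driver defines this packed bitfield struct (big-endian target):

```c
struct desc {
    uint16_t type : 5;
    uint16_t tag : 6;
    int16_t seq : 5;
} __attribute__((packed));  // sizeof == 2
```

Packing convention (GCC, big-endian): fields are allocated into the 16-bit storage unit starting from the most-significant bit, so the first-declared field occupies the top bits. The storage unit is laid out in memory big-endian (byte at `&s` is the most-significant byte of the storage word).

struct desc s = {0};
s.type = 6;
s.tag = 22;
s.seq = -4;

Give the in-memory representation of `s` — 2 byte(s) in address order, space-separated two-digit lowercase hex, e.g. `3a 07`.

type:5 = 6 → 0x6 << 11 → word 0x3000
tag:6 = 22 → 0x16 << 5 → word 0x32c0
seq:5 = -4 → 0x1c << 0 → word 0x32dc
word = 0x32dc → big-endian bytes:
  [0]=0x32  [1]=0xdc

32 dc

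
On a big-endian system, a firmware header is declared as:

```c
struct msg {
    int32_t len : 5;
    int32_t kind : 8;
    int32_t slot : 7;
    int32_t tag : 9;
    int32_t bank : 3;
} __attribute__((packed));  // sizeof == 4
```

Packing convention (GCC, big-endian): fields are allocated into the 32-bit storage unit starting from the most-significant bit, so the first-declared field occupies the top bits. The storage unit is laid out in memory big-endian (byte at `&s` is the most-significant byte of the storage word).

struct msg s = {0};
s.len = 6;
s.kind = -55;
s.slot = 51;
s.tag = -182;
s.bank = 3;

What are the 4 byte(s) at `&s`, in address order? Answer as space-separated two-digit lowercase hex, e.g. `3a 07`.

len:5 = 6 → 0x6 << 27 → word 0x30000000
kind:8 = -55 → 0xc9 << 19 → word 0x36480000
slot:7 = 51 → 0x33 << 12 → word 0x364b3000
tag:9 = -182 → 0x14a << 3 → word 0x364b3a50
bank:3 = 3 → 0x3 << 0 → word 0x364b3a53
word = 0x364b3a53 → big-endian bytes:
  [0]=0x36  [1]=0x4b  [2]=0x3a  [3]=0x53

36 4b 3a 53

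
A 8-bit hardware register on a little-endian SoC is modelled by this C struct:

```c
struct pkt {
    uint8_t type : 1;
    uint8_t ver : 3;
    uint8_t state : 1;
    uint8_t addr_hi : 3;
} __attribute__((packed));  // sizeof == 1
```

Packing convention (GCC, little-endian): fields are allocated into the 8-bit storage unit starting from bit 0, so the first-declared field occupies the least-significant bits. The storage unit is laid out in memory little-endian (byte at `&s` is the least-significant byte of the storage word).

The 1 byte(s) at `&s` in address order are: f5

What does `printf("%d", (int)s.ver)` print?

2

[0]=0xf5 (little-endian) → word 0xf5
type:1 @ bit 0 → (0xf5>>0)&0x1 = 0x1
ver:3 @ bit 1 → (0xf5>>1)&0x7 = 0x2  ←
state:1 @ bit 4 → (0xf5>>4)&0x1 = 0x1
addr_hi:3 @ bit 5 → (0xf5>>5)&0x7 = 0x7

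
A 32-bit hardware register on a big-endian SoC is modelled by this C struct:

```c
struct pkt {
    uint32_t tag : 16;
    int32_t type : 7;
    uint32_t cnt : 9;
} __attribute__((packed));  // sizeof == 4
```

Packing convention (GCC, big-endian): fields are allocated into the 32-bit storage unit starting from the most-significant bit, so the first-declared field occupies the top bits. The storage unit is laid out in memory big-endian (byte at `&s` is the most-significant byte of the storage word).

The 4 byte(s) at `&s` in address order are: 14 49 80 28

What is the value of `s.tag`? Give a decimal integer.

5193

[0]=0x14 [1]=0x49 [2]=0x80 [3]=0x28 (big-endian) → word 0x14498028
tag:16 @ bit 16 → (0x14498028>>16)&0xffff = 0x1449  ←
type:7 @ bit 9 → (0x14498028>>9)&0x7f = 0x40
cnt:9 @ bit 0 → (0x14498028>>0)&0x1ff = 0x28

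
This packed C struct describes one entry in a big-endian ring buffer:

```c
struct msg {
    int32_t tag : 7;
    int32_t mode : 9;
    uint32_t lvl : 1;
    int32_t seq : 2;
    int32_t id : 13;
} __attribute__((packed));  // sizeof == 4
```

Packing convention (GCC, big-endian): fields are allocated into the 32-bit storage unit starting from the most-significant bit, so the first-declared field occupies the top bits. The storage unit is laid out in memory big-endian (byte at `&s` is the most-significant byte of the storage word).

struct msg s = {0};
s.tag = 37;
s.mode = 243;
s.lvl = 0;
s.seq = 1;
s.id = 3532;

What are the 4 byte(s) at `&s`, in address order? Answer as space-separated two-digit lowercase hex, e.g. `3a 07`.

tag (7b) val=37 bits=0x25 at bit 25: 0x4a000000
mode (9b) val=243 bits=0xf3 at bit 16: 0x4af30000
lvl (1b) val=0 bits=0x0 at bit 15: 0x4af30000
seq (2b) val=1 bits=0x1 at bit 13: 0x4af32000
id (13b) val=3532 bits=0xdcc at bit 0: 0x4af32dcc
word = 0x4af32dcc → big-endian bytes:
  [0]=0x4a  [1]=0xf3  [2]=0x2d  [3]=0xcc

4a f3 2d cc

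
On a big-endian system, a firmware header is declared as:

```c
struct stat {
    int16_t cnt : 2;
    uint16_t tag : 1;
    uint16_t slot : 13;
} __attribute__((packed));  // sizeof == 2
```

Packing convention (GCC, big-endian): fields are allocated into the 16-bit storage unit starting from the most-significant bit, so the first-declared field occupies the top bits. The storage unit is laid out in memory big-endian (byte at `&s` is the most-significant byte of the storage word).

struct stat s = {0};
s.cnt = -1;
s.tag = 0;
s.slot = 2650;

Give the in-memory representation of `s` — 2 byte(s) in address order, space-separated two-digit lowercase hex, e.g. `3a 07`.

ca 5a

cnt:2 = -1 → 0x3 << 14 → word 0xc000
tag:1 = 0 → 0x0 << 13 → word 0xc000
slot:13 = 2650 → 0xa5a << 0 → word 0xca5a
word = 0xca5a → big-endian bytes:
  [0]=0xca  [1]=0x5a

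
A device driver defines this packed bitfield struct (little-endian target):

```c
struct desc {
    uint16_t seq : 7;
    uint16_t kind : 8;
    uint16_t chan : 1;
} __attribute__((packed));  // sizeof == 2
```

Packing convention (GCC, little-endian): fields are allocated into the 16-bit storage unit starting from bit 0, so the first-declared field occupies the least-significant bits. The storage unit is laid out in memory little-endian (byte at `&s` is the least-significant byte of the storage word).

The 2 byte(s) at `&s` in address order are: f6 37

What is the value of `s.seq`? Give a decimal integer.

118

[0]=0xf6 [1]=0x37 (little-endian) → word 0x37f6
seq [0+:7] = (word>>0) & 0x7f = 118  ←
kind [7+:8] = (word>>7) & 0xff = 111
chan [15+:1] = (word>>15) & 0x1 = 0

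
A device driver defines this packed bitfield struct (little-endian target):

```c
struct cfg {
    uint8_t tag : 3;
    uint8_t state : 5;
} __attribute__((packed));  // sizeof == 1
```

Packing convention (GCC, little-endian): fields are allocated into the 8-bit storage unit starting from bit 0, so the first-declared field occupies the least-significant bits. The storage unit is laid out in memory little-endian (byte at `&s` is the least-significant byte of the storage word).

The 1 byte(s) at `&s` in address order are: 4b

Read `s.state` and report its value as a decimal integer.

9

[0]=0x4b (little-endian) → word 0x4b
tag:3 @ bit 0 → (0x4b>>0)&0x7 = 0x3
state:5 @ bit 3 → (0x4b>>3)&0x1f = 0x9  ←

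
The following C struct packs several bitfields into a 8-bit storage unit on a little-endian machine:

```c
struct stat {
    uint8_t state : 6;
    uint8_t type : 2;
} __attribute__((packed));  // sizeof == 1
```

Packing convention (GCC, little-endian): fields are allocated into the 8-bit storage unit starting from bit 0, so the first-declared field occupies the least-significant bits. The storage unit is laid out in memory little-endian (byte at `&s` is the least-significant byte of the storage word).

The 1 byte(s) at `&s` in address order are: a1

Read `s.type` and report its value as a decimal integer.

[0]=0xa1 (little-endian) → word 0xa1
state [0+:6] = (word>>0) & 0x3f = 33
type [6+:2] = (word>>6) & 0x3 = 2  ←

2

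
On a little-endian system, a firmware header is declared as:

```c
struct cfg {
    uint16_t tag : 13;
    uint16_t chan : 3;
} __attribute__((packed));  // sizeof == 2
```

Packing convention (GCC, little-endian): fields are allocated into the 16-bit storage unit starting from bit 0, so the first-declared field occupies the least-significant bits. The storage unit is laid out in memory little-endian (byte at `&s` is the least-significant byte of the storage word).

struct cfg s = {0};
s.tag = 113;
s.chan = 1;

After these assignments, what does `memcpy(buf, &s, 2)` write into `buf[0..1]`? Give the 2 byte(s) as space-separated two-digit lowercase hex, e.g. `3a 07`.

71 20

tag (13b) val=113 bits=0x71 at bit 0: 0x0071
chan (3b) val=1 bits=0x1 at bit 13: 0x2071
word = 0x2071 → little-endian bytes:
  [0]=0x71  [1]=0x20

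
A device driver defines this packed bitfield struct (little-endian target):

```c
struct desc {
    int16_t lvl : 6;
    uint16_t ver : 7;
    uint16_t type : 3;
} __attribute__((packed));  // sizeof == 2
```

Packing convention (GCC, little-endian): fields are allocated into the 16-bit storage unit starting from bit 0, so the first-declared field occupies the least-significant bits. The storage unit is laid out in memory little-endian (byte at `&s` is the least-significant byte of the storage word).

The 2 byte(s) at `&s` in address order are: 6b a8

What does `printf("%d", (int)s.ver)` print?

[0]=0x6b [1]=0xa8 (little-endian) → word 0xa86b
lvl [0+:6] = (word>>0) & 0x3f = 43
ver [6+:7] = (word>>6) & 0x7f = 33  ←
type [13+:3] = (word>>13) & 0x7 = 5

33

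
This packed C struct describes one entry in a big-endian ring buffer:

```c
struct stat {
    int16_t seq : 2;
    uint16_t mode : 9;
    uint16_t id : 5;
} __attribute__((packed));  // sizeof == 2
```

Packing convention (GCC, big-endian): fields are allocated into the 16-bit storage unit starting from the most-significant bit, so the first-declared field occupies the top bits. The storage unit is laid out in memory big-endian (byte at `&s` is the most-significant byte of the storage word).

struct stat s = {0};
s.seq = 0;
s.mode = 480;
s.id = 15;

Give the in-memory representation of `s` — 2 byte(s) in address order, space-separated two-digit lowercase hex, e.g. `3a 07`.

3c 0f

seq:2 = 0 → 0x0 << 14 → word 0x0000
mode:9 = 480 → 0x1e0 << 5 → word 0x3c00
id:5 = 15 → 0xf << 0 → word 0x3c0f
word = 0x3c0f → big-endian bytes:
  [0]=0x3c  [1]=0x0f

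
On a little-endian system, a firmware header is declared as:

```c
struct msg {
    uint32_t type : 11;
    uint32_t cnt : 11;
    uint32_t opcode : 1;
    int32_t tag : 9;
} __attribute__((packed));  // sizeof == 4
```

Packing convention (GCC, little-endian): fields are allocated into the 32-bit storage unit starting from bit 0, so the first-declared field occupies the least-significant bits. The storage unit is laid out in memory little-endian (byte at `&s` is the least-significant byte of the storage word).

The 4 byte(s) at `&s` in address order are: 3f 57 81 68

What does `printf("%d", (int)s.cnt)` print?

42

[0]=0x3f [1]=0x57 [2]=0x81 [3]=0x68 (little-endian) → word 0x6881573f
type:11 @ bit 0 → (0x6881573f>>0)&0x7ff = 0x73f
cnt:11 @ bit 11 → (0x6881573f>>11)&0x7ff = 0x2a  ←
opcode:1 @ bit 22 → (0x6881573f>>22)&0x1 = 0x0
tag:9 @ bit 23 → (0x6881573f>>23)&0x1ff = 0xd1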